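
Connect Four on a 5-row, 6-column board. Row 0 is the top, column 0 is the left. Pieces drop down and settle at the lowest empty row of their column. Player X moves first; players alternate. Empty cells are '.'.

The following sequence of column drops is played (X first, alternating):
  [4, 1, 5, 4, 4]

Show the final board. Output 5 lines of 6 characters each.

Move 1: X drops in col 4, lands at row 4
Move 2: O drops in col 1, lands at row 4
Move 3: X drops in col 5, lands at row 4
Move 4: O drops in col 4, lands at row 3
Move 5: X drops in col 4, lands at row 2

Answer: ......
......
....X.
....O.
.O..XX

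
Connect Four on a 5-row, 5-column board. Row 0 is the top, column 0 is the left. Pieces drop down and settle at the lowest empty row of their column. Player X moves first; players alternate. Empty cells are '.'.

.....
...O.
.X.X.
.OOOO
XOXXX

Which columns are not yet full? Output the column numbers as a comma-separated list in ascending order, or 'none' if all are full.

col 0: top cell = '.' → open
col 1: top cell = '.' → open
col 2: top cell = '.' → open
col 3: top cell = '.' → open
col 4: top cell = '.' → open

Answer: 0,1,2,3,4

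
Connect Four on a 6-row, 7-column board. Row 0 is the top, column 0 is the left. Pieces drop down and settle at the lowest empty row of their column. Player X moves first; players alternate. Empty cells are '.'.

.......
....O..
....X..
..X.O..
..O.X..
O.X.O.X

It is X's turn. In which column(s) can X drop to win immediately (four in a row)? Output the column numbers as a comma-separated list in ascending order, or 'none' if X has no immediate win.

col 0: drop X → no win
col 1: drop X → no win
col 2: drop X → no win
col 3: drop X → no win
col 4: drop X → no win
col 5: drop X → no win
col 6: drop X → no win

Answer: none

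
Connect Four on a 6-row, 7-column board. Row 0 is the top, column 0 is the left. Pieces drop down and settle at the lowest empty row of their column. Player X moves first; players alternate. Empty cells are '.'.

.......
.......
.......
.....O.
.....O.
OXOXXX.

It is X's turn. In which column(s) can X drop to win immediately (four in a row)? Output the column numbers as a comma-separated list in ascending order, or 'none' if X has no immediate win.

col 0: drop X → no win
col 1: drop X → no win
col 2: drop X → no win
col 3: drop X → no win
col 4: drop X → no win
col 5: drop X → no win
col 6: drop X → WIN!

Answer: 6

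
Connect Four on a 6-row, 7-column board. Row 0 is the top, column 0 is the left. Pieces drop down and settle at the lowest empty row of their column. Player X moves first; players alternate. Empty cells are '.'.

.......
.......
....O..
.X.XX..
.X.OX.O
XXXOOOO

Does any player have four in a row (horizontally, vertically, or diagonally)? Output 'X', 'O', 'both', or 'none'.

O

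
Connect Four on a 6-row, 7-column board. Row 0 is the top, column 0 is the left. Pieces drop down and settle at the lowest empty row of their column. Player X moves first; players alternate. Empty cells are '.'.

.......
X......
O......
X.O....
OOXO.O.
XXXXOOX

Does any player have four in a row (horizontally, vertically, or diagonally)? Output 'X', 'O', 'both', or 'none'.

X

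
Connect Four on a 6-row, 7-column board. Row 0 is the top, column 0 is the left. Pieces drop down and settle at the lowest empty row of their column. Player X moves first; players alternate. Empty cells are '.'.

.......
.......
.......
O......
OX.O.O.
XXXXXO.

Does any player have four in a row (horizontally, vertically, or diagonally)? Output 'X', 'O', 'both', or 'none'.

X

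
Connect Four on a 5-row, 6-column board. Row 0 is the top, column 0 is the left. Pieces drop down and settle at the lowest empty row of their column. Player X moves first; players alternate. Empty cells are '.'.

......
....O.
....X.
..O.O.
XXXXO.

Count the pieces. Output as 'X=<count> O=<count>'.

X=5 O=4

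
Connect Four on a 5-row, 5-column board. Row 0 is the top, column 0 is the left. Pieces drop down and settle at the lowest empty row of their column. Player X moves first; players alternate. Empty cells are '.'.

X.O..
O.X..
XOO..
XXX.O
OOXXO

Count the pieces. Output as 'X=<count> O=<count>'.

X=8 O=8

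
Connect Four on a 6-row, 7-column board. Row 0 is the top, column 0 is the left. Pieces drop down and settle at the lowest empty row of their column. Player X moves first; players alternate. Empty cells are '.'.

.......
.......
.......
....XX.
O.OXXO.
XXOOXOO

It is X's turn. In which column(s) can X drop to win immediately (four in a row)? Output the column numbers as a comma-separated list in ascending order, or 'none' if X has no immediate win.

col 0: drop X → no win
col 1: drop X → no win
col 2: drop X → no win
col 3: drop X → no win
col 4: drop X → WIN!
col 5: drop X → no win
col 6: drop X → no win

Answer: 4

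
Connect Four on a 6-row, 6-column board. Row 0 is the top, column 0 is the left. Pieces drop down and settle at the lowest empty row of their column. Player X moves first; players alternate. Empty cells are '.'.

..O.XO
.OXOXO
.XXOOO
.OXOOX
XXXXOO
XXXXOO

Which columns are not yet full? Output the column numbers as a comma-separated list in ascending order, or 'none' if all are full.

col 0: top cell = '.' → open
col 1: top cell = '.' → open
col 2: top cell = 'O' → FULL
col 3: top cell = '.' → open
col 4: top cell = 'X' → FULL
col 5: top cell = 'O' → FULL

Answer: 0,1,3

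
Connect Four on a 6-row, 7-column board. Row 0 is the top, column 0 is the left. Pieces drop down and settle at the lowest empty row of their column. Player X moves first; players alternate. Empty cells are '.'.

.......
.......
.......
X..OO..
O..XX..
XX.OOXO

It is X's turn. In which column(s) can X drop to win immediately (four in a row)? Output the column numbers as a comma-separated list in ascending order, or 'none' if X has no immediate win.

Answer: none

Derivation:
col 0: drop X → no win
col 1: drop X → no win
col 2: drop X → no win
col 3: drop X → no win
col 4: drop X → no win
col 5: drop X → no win
col 6: drop X → no win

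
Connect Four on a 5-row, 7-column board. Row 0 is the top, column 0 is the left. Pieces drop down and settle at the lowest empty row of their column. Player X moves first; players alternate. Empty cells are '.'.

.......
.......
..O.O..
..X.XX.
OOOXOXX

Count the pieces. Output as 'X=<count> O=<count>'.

X=6 O=6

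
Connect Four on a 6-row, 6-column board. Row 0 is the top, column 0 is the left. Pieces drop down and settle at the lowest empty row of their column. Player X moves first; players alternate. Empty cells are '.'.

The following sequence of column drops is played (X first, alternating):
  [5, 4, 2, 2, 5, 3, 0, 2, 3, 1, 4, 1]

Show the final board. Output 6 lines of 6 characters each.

Move 1: X drops in col 5, lands at row 5
Move 2: O drops in col 4, lands at row 5
Move 3: X drops in col 2, lands at row 5
Move 4: O drops in col 2, lands at row 4
Move 5: X drops in col 5, lands at row 4
Move 6: O drops in col 3, lands at row 5
Move 7: X drops in col 0, lands at row 5
Move 8: O drops in col 2, lands at row 3
Move 9: X drops in col 3, lands at row 4
Move 10: O drops in col 1, lands at row 5
Move 11: X drops in col 4, lands at row 4
Move 12: O drops in col 1, lands at row 4

Answer: ......
......
......
..O...
.OOXXX
XOXOOX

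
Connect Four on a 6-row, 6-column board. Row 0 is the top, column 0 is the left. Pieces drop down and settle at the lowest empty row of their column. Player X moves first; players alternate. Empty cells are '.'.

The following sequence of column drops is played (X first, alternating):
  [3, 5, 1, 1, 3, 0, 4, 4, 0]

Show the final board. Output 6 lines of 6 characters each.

Move 1: X drops in col 3, lands at row 5
Move 2: O drops in col 5, lands at row 5
Move 3: X drops in col 1, lands at row 5
Move 4: O drops in col 1, lands at row 4
Move 5: X drops in col 3, lands at row 4
Move 6: O drops in col 0, lands at row 5
Move 7: X drops in col 4, lands at row 5
Move 8: O drops in col 4, lands at row 4
Move 9: X drops in col 0, lands at row 4

Answer: ......
......
......
......
XO.XO.
OX.XXO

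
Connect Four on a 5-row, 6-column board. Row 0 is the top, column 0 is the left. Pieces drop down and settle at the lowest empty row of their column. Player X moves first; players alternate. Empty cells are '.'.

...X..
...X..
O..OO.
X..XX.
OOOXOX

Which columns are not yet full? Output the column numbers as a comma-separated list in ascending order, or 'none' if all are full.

col 0: top cell = '.' → open
col 1: top cell = '.' → open
col 2: top cell = '.' → open
col 3: top cell = 'X' → FULL
col 4: top cell = '.' → open
col 5: top cell = '.' → open

Answer: 0,1,2,4,5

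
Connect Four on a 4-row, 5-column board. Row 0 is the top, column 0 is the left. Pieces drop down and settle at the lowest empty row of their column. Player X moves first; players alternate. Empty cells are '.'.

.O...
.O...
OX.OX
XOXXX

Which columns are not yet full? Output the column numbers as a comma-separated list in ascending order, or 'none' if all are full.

col 0: top cell = '.' → open
col 1: top cell = 'O' → FULL
col 2: top cell = '.' → open
col 3: top cell = '.' → open
col 4: top cell = '.' → open

Answer: 0,2,3,4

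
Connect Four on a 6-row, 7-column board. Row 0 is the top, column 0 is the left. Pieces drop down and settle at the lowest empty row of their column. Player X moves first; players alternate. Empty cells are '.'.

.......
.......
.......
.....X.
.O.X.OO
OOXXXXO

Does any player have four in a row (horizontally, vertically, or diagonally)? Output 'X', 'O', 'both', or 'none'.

X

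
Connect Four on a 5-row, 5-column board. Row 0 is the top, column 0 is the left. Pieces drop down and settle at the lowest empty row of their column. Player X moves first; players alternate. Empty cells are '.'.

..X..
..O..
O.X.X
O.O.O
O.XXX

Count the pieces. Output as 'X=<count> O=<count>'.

X=6 O=6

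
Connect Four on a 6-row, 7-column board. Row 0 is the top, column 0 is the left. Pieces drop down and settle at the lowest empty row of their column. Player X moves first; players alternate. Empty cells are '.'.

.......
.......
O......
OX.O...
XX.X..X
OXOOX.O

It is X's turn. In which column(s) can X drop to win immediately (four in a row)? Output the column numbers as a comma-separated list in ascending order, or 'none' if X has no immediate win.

Answer: 1,2

Derivation:
col 0: drop X → no win
col 1: drop X → WIN!
col 2: drop X → WIN!
col 3: drop X → no win
col 4: drop X → no win
col 5: drop X → no win
col 6: drop X → no win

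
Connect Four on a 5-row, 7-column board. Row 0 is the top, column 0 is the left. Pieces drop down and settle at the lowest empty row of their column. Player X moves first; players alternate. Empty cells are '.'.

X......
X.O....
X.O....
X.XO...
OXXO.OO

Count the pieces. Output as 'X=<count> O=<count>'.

X=7 O=7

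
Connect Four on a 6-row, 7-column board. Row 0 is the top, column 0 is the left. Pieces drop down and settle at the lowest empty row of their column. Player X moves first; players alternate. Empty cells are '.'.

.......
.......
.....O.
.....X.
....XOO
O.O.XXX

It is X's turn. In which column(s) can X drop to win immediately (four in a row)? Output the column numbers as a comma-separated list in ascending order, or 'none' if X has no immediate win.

Answer: 3

Derivation:
col 0: drop X → no win
col 1: drop X → no win
col 2: drop X → no win
col 3: drop X → WIN!
col 4: drop X → no win
col 5: drop X → no win
col 6: drop X → no win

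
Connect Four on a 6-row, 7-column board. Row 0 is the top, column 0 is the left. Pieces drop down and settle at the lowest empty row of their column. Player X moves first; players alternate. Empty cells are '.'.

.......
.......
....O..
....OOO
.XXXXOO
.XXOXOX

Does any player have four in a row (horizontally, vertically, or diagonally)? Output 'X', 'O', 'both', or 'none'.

X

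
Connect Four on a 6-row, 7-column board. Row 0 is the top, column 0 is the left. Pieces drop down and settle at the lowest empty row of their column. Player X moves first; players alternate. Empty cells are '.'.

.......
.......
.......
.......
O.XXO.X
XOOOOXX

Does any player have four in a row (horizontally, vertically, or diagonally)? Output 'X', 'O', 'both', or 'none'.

O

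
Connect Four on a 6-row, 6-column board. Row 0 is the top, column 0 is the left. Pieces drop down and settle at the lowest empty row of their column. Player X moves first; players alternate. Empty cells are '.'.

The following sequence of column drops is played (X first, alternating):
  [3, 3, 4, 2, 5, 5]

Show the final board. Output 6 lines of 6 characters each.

Answer: ......
......
......
......
...O.O
..OXXX

Derivation:
Move 1: X drops in col 3, lands at row 5
Move 2: O drops in col 3, lands at row 4
Move 3: X drops in col 4, lands at row 5
Move 4: O drops in col 2, lands at row 5
Move 5: X drops in col 5, lands at row 5
Move 6: O drops in col 5, lands at row 4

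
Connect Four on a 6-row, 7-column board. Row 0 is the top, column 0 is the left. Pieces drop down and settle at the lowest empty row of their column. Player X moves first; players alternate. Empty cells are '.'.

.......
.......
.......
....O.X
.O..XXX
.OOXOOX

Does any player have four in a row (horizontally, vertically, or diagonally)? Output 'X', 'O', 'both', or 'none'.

none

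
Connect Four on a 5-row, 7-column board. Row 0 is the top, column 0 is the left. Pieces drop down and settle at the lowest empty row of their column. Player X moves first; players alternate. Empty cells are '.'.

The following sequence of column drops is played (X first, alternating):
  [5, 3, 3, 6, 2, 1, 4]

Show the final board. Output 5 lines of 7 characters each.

Answer: .......
.......
.......
...X...
.OXOXXO

Derivation:
Move 1: X drops in col 5, lands at row 4
Move 2: O drops in col 3, lands at row 4
Move 3: X drops in col 3, lands at row 3
Move 4: O drops in col 6, lands at row 4
Move 5: X drops in col 2, lands at row 4
Move 6: O drops in col 1, lands at row 4
Move 7: X drops in col 4, lands at row 4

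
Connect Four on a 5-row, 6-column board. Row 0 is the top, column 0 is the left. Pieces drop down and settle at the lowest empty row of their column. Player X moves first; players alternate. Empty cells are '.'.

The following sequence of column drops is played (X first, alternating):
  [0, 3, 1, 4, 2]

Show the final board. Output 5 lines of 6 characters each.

Answer: ......
......
......
......
XXXOO.

Derivation:
Move 1: X drops in col 0, lands at row 4
Move 2: O drops in col 3, lands at row 4
Move 3: X drops in col 1, lands at row 4
Move 4: O drops in col 4, lands at row 4
Move 5: X drops in col 2, lands at row 4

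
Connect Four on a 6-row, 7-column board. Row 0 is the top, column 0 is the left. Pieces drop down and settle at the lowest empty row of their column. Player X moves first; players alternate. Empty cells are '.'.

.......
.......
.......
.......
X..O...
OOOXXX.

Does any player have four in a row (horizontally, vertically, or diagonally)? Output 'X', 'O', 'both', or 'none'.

none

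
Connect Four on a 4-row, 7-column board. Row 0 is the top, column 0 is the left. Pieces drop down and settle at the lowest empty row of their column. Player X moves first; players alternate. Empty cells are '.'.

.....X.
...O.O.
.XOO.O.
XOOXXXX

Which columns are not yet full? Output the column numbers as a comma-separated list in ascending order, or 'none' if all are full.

col 0: top cell = '.' → open
col 1: top cell = '.' → open
col 2: top cell = '.' → open
col 3: top cell = '.' → open
col 4: top cell = '.' → open
col 5: top cell = 'X' → FULL
col 6: top cell = '.' → open

Answer: 0,1,2,3,4,6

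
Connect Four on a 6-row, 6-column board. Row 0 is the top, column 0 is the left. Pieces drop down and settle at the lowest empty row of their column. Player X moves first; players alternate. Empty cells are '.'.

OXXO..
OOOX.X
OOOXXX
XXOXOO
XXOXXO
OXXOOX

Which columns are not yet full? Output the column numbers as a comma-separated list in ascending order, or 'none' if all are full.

Answer: 4,5

Derivation:
col 0: top cell = 'O' → FULL
col 1: top cell = 'X' → FULL
col 2: top cell = 'X' → FULL
col 3: top cell = 'O' → FULL
col 4: top cell = '.' → open
col 5: top cell = '.' → open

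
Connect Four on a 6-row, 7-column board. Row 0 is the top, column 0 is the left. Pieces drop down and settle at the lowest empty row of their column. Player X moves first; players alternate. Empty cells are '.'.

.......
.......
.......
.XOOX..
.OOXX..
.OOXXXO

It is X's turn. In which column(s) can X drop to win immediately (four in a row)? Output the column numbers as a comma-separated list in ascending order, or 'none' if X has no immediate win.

Answer: 4

Derivation:
col 0: drop X → no win
col 1: drop X → no win
col 2: drop X → no win
col 3: drop X → no win
col 4: drop X → WIN!
col 5: drop X → no win
col 6: drop X → no win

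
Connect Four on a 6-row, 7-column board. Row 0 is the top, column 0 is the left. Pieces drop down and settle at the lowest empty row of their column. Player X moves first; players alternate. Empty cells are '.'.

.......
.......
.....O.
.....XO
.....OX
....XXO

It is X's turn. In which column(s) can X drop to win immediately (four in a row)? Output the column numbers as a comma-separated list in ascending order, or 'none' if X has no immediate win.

Answer: none

Derivation:
col 0: drop X → no win
col 1: drop X → no win
col 2: drop X → no win
col 3: drop X → no win
col 4: drop X → no win
col 5: drop X → no win
col 6: drop X → no win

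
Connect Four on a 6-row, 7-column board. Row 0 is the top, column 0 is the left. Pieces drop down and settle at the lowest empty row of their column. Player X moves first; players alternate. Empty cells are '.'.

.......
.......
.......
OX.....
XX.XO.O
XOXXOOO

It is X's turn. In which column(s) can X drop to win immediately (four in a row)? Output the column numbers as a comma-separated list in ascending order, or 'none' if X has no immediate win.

col 0: drop X → no win
col 1: drop X → no win
col 2: drop X → WIN!
col 3: drop X → no win
col 4: drop X → no win
col 5: drop X → no win
col 6: drop X → no win

Answer: 2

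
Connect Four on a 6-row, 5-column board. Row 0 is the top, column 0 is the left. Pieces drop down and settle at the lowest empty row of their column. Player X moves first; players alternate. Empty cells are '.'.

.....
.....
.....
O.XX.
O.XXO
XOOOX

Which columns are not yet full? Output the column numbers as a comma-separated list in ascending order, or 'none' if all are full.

col 0: top cell = '.' → open
col 1: top cell = '.' → open
col 2: top cell = '.' → open
col 3: top cell = '.' → open
col 4: top cell = '.' → open

Answer: 0,1,2,3,4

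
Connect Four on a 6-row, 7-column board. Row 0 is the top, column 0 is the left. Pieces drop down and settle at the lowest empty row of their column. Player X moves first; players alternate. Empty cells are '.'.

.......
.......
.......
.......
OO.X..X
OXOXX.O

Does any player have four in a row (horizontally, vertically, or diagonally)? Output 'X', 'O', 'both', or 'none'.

none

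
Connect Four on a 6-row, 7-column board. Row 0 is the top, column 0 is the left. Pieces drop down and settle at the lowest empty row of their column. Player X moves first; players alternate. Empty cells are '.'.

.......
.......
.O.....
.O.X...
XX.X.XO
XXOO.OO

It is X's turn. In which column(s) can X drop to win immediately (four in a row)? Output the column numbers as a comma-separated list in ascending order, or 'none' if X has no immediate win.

col 0: drop X → no win
col 1: drop X → no win
col 2: drop X → WIN!
col 3: drop X → no win
col 4: drop X → no win
col 5: drop X → no win
col 6: drop X → no win

Answer: 2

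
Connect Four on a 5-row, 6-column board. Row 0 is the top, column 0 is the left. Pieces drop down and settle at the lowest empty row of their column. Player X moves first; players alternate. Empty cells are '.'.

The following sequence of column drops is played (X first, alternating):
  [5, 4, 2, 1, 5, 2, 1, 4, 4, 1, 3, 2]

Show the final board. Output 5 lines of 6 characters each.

Move 1: X drops in col 5, lands at row 4
Move 2: O drops in col 4, lands at row 4
Move 3: X drops in col 2, lands at row 4
Move 4: O drops in col 1, lands at row 4
Move 5: X drops in col 5, lands at row 3
Move 6: O drops in col 2, lands at row 3
Move 7: X drops in col 1, lands at row 3
Move 8: O drops in col 4, lands at row 3
Move 9: X drops in col 4, lands at row 2
Move 10: O drops in col 1, lands at row 2
Move 11: X drops in col 3, lands at row 4
Move 12: O drops in col 2, lands at row 2

Answer: ......
......
.OO.X.
.XO.OX
.OXXOX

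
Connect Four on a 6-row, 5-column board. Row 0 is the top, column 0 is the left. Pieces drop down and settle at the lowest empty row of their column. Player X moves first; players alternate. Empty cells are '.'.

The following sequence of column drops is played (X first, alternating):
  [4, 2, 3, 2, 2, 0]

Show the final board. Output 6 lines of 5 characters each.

Move 1: X drops in col 4, lands at row 5
Move 2: O drops in col 2, lands at row 5
Move 3: X drops in col 3, lands at row 5
Move 4: O drops in col 2, lands at row 4
Move 5: X drops in col 2, lands at row 3
Move 6: O drops in col 0, lands at row 5

Answer: .....
.....
.....
..X..
..O..
O.OXX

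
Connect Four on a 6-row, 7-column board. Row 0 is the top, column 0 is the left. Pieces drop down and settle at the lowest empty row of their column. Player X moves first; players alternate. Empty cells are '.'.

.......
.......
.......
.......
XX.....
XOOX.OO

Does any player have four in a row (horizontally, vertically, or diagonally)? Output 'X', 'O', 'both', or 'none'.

none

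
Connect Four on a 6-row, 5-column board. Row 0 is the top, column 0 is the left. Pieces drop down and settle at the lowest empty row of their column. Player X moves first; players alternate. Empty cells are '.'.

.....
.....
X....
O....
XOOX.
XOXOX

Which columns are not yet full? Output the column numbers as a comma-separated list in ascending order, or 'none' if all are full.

col 0: top cell = '.' → open
col 1: top cell = '.' → open
col 2: top cell = '.' → open
col 3: top cell = '.' → open
col 4: top cell = '.' → open

Answer: 0,1,2,3,4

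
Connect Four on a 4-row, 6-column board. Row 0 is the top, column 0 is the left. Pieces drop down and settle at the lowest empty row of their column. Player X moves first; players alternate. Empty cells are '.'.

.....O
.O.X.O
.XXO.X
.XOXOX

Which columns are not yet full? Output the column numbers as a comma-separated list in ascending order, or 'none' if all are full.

col 0: top cell = '.' → open
col 1: top cell = '.' → open
col 2: top cell = '.' → open
col 3: top cell = '.' → open
col 4: top cell = '.' → open
col 5: top cell = 'O' → FULL

Answer: 0,1,2,3,4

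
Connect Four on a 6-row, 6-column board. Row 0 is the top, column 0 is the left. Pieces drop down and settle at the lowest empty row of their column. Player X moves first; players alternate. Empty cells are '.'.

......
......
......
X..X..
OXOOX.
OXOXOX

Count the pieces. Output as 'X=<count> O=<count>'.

X=7 O=6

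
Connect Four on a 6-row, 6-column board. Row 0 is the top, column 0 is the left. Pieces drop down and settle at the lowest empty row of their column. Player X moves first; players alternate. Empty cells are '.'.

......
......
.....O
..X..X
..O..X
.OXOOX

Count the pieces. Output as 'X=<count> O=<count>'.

X=5 O=5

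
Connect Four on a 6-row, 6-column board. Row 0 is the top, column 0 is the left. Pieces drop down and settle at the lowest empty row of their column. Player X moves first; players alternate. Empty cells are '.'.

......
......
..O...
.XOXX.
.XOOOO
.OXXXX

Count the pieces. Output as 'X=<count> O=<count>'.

X=8 O=7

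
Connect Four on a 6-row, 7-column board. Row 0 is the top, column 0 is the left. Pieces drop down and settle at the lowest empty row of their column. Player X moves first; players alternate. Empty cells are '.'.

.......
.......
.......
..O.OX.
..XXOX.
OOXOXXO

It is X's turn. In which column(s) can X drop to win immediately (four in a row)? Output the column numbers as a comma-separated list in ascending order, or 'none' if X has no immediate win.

Answer: 5

Derivation:
col 0: drop X → no win
col 1: drop X → no win
col 2: drop X → no win
col 3: drop X → no win
col 4: drop X → no win
col 5: drop X → WIN!
col 6: drop X → no win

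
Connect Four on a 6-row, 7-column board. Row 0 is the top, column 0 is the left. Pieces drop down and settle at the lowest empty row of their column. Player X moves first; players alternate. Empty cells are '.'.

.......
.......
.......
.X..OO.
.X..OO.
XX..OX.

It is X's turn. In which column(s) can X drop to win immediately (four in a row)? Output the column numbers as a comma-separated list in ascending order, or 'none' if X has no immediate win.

Answer: 1

Derivation:
col 0: drop X → no win
col 1: drop X → WIN!
col 2: drop X → no win
col 3: drop X → no win
col 4: drop X → no win
col 5: drop X → no win
col 6: drop X → no win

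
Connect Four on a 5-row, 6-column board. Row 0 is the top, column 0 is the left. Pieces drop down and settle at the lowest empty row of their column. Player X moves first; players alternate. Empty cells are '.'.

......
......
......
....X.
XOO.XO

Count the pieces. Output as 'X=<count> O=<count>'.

X=3 O=3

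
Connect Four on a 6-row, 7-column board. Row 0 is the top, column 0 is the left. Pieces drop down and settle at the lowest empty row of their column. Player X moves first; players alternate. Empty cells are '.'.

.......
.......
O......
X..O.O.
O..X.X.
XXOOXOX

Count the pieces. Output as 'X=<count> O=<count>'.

X=7 O=7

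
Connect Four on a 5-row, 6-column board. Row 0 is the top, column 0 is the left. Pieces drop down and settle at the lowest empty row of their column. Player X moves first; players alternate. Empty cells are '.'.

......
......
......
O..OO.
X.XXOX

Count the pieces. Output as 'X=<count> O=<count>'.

X=4 O=4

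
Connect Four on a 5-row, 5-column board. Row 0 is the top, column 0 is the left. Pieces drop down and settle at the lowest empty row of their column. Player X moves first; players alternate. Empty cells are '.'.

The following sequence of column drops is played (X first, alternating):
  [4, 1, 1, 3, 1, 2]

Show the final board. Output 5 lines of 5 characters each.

Answer: .....
.....
.X...
.X...
.OOOX

Derivation:
Move 1: X drops in col 4, lands at row 4
Move 2: O drops in col 1, lands at row 4
Move 3: X drops in col 1, lands at row 3
Move 4: O drops in col 3, lands at row 4
Move 5: X drops in col 1, lands at row 2
Move 6: O drops in col 2, lands at row 4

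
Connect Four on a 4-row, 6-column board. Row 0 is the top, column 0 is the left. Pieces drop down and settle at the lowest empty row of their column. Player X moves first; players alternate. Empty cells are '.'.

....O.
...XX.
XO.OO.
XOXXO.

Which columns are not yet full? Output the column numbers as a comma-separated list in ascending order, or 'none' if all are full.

col 0: top cell = '.' → open
col 1: top cell = '.' → open
col 2: top cell = '.' → open
col 3: top cell = '.' → open
col 4: top cell = 'O' → FULL
col 5: top cell = '.' → open

Answer: 0,1,2,3,5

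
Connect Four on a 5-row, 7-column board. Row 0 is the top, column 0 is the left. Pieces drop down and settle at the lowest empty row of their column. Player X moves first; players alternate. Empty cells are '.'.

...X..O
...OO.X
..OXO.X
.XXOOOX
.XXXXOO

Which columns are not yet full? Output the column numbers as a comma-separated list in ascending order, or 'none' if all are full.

Answer: 0,1,2,4,5

Derivation:
col 0: top cell = '.' → open
col 1: top cell = '.' → open
col 2: top cell = '.' → open
col 3: top cell = 'X' → FULL
col 4: top cell = '.' → open
col 5: top cell = '.' → open
col 6: top cell = 'O' → FULL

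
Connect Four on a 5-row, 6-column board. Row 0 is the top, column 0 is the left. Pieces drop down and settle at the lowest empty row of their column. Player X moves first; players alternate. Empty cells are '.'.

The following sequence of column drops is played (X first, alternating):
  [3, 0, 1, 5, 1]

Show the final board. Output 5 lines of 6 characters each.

Answer: ......
......
......
.X....
OX.X.O

Derivation:
Move 1: X drops in col 3, lands at row 4
Move 2: O drops in col 0, lands at row 4
Move 3: X drops in col 1, lands at row 4
Move 4: O drops in col 5, lands at row 4
Move 5: X drops in col 1, lands at row 3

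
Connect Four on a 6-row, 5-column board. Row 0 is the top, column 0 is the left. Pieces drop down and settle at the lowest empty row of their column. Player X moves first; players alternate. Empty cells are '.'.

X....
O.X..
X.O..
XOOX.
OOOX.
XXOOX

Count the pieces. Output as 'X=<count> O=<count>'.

X=9 O=9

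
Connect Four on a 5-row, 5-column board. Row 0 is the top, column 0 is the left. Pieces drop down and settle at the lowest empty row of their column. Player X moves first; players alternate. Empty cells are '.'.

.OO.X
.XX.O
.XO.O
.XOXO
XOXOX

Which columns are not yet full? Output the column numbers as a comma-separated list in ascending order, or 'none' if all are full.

Answer: 0,3

Derivation:
col 0: top cell = '.' → open
col 1: top cell = 'O' → FULL
col 2: top cell = 'O' → FULL
col 3: top cell = '.' → open
col 4: top cell = 'X' → FULL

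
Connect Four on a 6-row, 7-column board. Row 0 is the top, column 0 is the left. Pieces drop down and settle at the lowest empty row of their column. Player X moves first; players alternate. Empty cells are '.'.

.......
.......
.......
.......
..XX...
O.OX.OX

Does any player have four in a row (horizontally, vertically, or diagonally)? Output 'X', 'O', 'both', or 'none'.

none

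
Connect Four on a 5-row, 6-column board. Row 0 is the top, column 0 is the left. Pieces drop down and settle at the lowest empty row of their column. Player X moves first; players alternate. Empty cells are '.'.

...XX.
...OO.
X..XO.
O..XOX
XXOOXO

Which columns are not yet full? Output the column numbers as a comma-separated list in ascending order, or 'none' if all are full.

Answer: 0,1,2,5

Derivation:
col 0: top cell = '.' → open
col 1: top cell = '.' → open
col 2: top cell = '.' → open
col 3: top cell = 'X' → FULL
col 4: top cell = 'X' → FULL
col 5: top cell = '.' → open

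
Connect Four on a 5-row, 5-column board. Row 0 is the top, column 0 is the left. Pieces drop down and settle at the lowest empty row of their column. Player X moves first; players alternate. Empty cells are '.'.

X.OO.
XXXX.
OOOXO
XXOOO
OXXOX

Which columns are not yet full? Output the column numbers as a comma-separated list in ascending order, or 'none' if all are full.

Answer: 1,4

Derivation:
col 0: top cell = 'X' → FULL
col 1: top cell = '.' → open
col 2: top cell = 'O' → FULL
col 3: top cell = 'O' → FULL
col 4: top cell = '.' → open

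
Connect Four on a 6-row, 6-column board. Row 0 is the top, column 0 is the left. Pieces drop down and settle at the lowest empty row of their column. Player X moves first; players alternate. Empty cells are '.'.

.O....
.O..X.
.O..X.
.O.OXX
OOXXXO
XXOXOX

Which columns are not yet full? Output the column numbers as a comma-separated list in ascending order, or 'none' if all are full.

Answer: 0,2,3,4,5

Derivation:
col 0: top cell = '.' → open
col 1: top cell = 'O' → FULL
col 2: top cell = '.' → open
col 3: top cell = '.' → open
col 4: top cell = '.' → open
col 5: top cell = '.' → open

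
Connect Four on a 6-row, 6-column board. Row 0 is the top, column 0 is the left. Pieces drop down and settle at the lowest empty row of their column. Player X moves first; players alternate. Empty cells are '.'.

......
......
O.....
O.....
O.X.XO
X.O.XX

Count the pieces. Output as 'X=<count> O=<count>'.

X=5 O=5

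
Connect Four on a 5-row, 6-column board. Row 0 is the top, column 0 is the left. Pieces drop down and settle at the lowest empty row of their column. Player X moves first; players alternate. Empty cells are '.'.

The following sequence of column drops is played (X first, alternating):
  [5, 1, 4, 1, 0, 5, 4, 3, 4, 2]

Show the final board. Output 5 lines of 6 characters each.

Answer: ......
......
....X.
.O..XO
XOOOXX

Derivation:
Move 1: X drops in col 5, lands at row 4
Move 2: O drops in col 1, lands at row 4
Move 3: X drops in col 4, lands at row 4
Move 4: O drops in col 1, lands at row 3
Move 5: X drops in col 0, lands at row 4
Move 6: O drops in col 5, lands at row 3
Move 7: X drops in col 4, lands at row 3
Move 8: O drops in col 3, lands at row 4
Move 9: X drops in col 4, lands at row 2
Move 10: O drops in col 2, lands at row 4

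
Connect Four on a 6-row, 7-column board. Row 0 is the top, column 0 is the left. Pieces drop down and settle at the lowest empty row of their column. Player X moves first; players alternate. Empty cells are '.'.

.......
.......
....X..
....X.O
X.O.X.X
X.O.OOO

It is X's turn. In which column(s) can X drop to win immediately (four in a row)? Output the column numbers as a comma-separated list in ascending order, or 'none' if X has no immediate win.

col 0: drop X → no win
col 1: drop X → no win
col 2: drop X → no win
col 3: drop X → no win
col 4: drop X → WIN!
col 5: drop X → no win
col 6: drop X → no win

Answer: 4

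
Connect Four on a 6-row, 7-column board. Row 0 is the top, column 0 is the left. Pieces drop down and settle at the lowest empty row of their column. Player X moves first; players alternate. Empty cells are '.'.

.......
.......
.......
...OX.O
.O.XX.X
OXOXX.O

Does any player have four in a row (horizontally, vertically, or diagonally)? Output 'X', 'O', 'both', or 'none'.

none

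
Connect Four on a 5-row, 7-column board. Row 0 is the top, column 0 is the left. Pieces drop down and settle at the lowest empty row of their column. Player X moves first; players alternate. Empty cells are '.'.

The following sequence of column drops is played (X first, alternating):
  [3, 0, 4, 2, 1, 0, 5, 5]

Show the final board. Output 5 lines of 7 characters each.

Move 1: X drops in col 3, lands at row 4
Move 2: O drops in col 0, lands at row 4
Move 3: X drops in col 4, lands at row 4
Move 4: O drops in col 2, lands at row 4
Move 5: X drops in col 1, lands at row 4
Move 6: O drops in col 0, lands at row 3
Move 7: X drops in col 5, lands at row 4
Move 8: O drops in col 5, lands at row 3

Answer: .......
.......
.......
O....O.
OXOXXX.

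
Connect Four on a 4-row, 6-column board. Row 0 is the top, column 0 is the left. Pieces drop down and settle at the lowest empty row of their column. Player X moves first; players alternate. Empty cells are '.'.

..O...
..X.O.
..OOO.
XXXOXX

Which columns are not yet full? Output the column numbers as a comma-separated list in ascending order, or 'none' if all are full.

Answer: 0,1,3,4,5

Derivation:
col 0: top cell = '.' → open
col 1: top cell = '.' → open
col 2: top cell = 'O' → FULL
col 3: top cell = '.' → open
col 4: top cell = '.' → open
col 5: top cell = '.' → open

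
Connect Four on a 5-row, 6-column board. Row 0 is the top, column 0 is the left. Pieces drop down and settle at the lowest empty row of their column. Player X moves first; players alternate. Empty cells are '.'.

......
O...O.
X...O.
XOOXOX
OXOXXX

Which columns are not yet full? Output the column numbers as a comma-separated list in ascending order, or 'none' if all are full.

col 0: top cell = '.' → open
col 1: top cell = '.' → open
col 2: top cell = '.' → open
col 3: top cell = '.' → open
col 4: top cell = '.' → open
col 5: top cell = '.' → open

Answer: 0,1,2,3,4,5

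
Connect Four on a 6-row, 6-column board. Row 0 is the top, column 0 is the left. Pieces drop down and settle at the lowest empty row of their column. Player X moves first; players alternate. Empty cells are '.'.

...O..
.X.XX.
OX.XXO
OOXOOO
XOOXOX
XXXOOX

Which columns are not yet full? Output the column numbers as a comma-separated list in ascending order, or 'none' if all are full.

Answer: 0,1,2,4,5

Derivation:
col 0: top cell = '.' → open
col 1: top cell = '.' → open
col 2: top cell = '.' → open
col 3: top cell = 'O' → FULL
col 4: top cell = '.' → open
col 5: top cell = '.' → open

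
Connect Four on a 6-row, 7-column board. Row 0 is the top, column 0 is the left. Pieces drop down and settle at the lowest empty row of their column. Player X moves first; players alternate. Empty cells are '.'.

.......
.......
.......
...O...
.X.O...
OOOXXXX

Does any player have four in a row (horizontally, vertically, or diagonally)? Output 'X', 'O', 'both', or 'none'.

X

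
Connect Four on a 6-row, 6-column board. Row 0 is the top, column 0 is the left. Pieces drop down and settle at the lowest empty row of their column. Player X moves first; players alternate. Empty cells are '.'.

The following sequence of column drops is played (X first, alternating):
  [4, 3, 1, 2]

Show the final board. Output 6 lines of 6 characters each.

Move 1: X drops in col 4, lands at row 5
Move 2: O drops in col 3, lands at row 5
Move 3: X drops in col 1, lands at row 5
Move 4: O drops in col 2, lands at row 5

Answer: ......
......
......
......
......
.XOOX.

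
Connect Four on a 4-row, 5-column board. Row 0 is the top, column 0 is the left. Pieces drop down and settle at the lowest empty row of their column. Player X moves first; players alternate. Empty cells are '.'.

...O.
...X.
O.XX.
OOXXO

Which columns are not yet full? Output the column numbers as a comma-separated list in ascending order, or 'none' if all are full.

col 0: top cell = '.' → open
col 1: top cell = '.' → open
col 2: top cell = '.' → open
col 3: top cell = 'O' → FULL
col 4: top cell = '.' → open

Answer: 0,1,2,4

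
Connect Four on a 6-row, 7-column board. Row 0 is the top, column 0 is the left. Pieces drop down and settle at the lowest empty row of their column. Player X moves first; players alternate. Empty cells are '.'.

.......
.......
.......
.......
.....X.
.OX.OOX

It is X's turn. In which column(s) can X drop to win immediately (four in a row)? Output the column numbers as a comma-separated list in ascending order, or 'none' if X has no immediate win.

col 0: drop X → no win
col 1: drop X → no win
col 2: drop X → no win
col 3: drop X → no win
col 4: drop X → no win
col 5: drop X → no win
col 6: drop X → no win

Answer: none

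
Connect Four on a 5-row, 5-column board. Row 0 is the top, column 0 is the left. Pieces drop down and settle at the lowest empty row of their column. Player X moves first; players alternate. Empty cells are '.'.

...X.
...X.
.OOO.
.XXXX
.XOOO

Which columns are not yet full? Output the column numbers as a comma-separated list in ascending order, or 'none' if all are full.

col 0: top cell = '.' → open
col 1: top cell = '.' → open
col 2: top cell = '.' → open
col 3: top cell = 'X' → FULL
col 4: top cell = '.' → open

Answer: 0,1,2,4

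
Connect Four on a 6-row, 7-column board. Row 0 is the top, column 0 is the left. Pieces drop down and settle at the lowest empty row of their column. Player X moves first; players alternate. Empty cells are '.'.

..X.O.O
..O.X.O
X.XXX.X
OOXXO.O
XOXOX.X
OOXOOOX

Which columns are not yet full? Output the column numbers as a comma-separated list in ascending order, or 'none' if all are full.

Answer: 0,1,3,5

Derivation:
col 0: top cell = '.' → open
col 1: top cell = '.' → open
col 2: top cell = 'X' → FULL
col 3: top cell = '.' → open
col 4: top cell = 'O' → FULL
col 5: top cell = '.' → open
col 6: top cell = 'O' → FULL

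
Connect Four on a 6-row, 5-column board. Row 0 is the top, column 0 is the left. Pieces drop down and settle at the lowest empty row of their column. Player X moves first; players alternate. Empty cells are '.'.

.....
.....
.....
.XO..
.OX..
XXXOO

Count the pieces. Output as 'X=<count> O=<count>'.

X=5 O=4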